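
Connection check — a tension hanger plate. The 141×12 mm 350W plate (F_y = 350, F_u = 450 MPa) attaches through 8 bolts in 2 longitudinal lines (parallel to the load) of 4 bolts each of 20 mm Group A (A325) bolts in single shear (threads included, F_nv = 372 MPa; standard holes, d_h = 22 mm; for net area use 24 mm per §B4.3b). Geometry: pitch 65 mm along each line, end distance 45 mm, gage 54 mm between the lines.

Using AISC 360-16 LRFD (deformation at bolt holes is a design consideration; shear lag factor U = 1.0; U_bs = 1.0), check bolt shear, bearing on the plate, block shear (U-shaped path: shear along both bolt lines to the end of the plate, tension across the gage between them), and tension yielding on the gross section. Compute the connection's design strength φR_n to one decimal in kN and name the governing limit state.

Bolt shear: A_b = π(20)²/4 = 314.16 mm². φR_n = 0.75 × 372 × 314.16 × 8 × 1 = 701.2 kN.
Bearing (12 mm plate, F_u = 450 MPa): end bolts L_c = 45 − 22/2 = 34, R_n = min(1.2×34×12×450, 2.4×20×12×450) = 220.32 kN/bolt; interior L_c = 65 − 22 = 43, R_n = 259.2 kN/bolt. φR_n = 0.75 × (2×220.32 + 6×259.2) = 1496.9 kN.
Block shear: shear path 2×[45+3×65] = 2×240 mm, A_gv = 5760, A_nv = 2×(240 − 3.5×24)×12 = 3744 mm²; tension across gage: (54 − 1×24)×12 = 360 mm². R_n = min(0.6×450×3744, 0.6×350×5760) + 1.0×450×360 = min(1010.9, 1209.6) + 162 = 1172.9 kN. φR_n = 0.75 × 1172.9 = 879.7 kN.
Tension yield (gross): A_g = 141×12 = 1692 mm². φR_n = 0.90 × 350 × 1692 = 533.0 kN.
Governing: min(701.2, 1496.9, 879.7, 533.0) = 533.0 kN → gross-section yield.

533.0 kN (gross-section yield governs)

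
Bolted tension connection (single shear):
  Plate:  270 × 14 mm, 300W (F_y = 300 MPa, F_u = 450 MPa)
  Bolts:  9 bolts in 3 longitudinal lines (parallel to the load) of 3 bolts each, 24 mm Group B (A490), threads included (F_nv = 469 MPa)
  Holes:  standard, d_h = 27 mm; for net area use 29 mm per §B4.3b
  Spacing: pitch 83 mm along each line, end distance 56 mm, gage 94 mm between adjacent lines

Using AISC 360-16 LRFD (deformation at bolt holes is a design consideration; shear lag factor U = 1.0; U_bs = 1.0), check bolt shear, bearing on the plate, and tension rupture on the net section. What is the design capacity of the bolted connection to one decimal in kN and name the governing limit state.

864.7 kN (net-section rupture governs)

Bolt shear: A_b = π(24)²/4 = 452.39 mm². φR_n = 0.75 × 469 × 452.39 × 9 × 1 = 1432.2 kN.
Bearing (14 mm plate, F_u = 450 MPa): end bolts L_c = 56 − 27/2 = 42.5, R_n = min(1.2×42.5×14×450, 2.4×24×14×450) = 321.3 kN/bolt; interior L_c = 83 − 27 = 56, R_n = 362.88 kN/bolt. φR_n = 0.75 × (3×321.3 + 6×362.88) = 2355.9 kN.
Tension rupture (net): A_n = (270 − 3×29)×14 = 2562 mm² (U = 1.0, A_e = A_n). φR_n = 0.75 × 450 × 2562 = 864.7 kN.
Governing: min(1432.2, 2355.9, 864.7) = 864.7 kN → net-section rupture.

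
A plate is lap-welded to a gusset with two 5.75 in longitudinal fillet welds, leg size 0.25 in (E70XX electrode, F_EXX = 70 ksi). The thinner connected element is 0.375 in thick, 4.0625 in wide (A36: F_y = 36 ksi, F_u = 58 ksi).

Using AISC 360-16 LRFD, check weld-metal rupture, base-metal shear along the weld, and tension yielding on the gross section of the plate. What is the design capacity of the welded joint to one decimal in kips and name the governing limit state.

Weld metal: throat = 0.707×0.25 = 0.17675 in, L = 2×5.75 = 11.5 in. φR_n = 0.75 × 0.6 × 70 × 0.17675 × 11.5 = 64.0 kips.
Base metal shear (0.375 in plate): yield φR_n = 1.0×0.6×36×0.375×11.5 = 93.2 kips; rupture φR_n = 0.75×0.6×58×0.375×11.5 = 112.6 kips; take 93.2 kips (yield).
Tension yield (gross): A_g = 4.0625×0.375 = 1.5234 in². φR_n = 0.90 × 36 × 1.5234 = 49.4 kips.
Governing: min(64.0, 93.2, 49.4) = 49.4 kips → gross-section yield.

49.4 kips (gross-section yield governs)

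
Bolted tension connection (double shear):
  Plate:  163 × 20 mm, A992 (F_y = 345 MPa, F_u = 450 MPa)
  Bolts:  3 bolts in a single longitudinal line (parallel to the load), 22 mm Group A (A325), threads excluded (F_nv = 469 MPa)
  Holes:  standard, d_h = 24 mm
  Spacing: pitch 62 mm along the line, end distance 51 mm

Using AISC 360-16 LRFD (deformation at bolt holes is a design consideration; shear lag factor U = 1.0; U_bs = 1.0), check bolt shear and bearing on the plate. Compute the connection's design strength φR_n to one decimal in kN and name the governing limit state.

802.3 kN (bolt shear governs)

Bolt shear: A_b = π(22)²/4 = 380.13 mm². φR_n = 0.75 × 469 × 380.13 × 3 × 2 = 802.3 kN.
Bearing (20 mm plate, F_u = 450 MPa): end bolts L_c = 51 − 24/2 = 39, R_n = min(1.2×39×20×450, 2.4×22×20×450) = 421.2 kN/bolt; interior L_c = 62 − 24 = 38, R_n = 410.4 kN/bolt. φR_n = 0.75 × (1×421.2 + 2×410.4) = 931.5 kN.
Governing: min(802.3, 931.5) = 802.3 kN → bolt shear.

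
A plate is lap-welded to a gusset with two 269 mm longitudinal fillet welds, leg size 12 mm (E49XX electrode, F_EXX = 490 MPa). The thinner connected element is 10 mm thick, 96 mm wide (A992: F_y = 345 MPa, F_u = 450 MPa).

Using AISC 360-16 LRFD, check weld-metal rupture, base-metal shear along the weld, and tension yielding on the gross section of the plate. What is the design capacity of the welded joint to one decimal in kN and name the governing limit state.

298.1 kN (gross-section yield governs)

Weld metal: throat = 0.707×12 = 8.484 mm, L = 2×269 = 538 mm. φR_n = 0.75 × 0.6 × 490 × 8.484 × 538 = 1006.4 kN.
Base metal shear (10 mm plate): yield φR_n = 1.0×0.6×345×10×538 = 1113.7 kN; rupture φR_n = 0.75×0.6×450×10×538 = 1089.5 kN; take 1089.5 kN (rupture).
Tension yield (gross): A_g = 96×10 = 960 mm². φR_n = 0.90 × 345 × 960 = 298.1 kN.
Governing: min(1006.4, 1089.5, 298.1) = 298.1 kN → gross-section yield.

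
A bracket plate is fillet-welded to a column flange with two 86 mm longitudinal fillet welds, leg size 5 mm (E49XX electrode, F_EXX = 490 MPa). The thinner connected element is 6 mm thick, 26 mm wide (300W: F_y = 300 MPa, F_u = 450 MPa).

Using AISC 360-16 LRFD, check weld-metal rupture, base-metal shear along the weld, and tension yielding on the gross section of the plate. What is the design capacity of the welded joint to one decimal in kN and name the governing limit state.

42.1 kN (gross-section yield governs)

Weld metal: throat = 0.707×5 = 3.535 mm, L = 2×86 = 172 mm. φR_n = 0.75 × 0.6 × 490 × 3.535 × 172 = 134.1 kN.
Base metal shear (6 mm plate): yield φR_n = 1.0×0.6×300×6×172 = 185.8 kN; rupture φR_n = 0.75×0.6×450×6×172 = 209.0 kN; take 185.8 kN (yield).
Tension yield (gross): A_g = 26×6 = 156 mm². φR_n = 0.90 × 300 × 156 = 42.1 kN.
Governing: min(134.1, 185.8, 42.1) = 42.1 kN → gross-section yield.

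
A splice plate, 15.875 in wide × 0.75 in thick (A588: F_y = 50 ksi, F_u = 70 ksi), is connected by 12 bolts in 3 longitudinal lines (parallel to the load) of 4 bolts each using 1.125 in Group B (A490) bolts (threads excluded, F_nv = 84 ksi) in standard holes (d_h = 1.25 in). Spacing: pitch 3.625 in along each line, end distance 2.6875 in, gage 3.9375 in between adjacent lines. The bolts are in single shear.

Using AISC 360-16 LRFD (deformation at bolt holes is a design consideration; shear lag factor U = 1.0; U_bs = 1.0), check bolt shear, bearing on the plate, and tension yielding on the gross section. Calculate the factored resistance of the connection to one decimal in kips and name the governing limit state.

535.8 kips (gross-section yield governs)

Bolt shear: A_b = π(1.125)²/4 = 0.99402 in². φR_n = 0.75 × 84 × 0.99402 × 12 × 1 = 751.5 kips.
Bearing (0.75 in plate, F_u = 70 ksi): end bolts L_c = 2.6875 − 1.25/2 = 2.0625, R_n = min(1.2×2.0625×0.75×70, 2.4×1.125×0.75×70) = 129.94 kips/bolt; interior L_c = 3.625 − 1.25 = 2.375, R_n = 141.75 kips/bolt. φR_n = 0.75 × (3×129.94 + 9×141.75) = 1249.2 kips.
Tension yield (gross): A_g = 15.875×0.75 = 11.906 in². φR_n = 0.90 × 50 × 11.906 = 535.8 kips.
Governing: min(751.5, 1249.2, 535.8) = 535.8 kips → gross-section yield.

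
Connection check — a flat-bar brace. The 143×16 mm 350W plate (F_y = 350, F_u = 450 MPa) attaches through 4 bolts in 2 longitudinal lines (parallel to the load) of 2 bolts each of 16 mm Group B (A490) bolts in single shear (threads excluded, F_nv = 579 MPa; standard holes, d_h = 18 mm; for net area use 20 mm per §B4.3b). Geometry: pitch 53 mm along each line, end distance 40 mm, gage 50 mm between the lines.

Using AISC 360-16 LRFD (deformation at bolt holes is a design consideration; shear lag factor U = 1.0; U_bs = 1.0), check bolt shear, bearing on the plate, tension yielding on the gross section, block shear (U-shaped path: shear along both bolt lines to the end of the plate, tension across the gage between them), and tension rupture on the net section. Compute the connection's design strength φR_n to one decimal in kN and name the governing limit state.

Bolt shear: A_b = π(16)²/4 = 201.06 mm². φR_n = 0.75 × 579 × 201.06 × 4 × 1 = 349.2 kN.
Bearing (16 mm plate, F_u = 450 MPa): end bolts L_c = 40 − 18/2 = 31, R_n = min(1.2×31×16×450, 2.4×16×16×450) = 267.84 kN/bolt; interior L_c = 53 − 18 = 35, R_n = 276.48 kN/bolt. φR_n = 0.75 × (2×267.84 + 2×276.48) = 816.5 kN.
Tension yield (gross): A_g = 143×16 = 2288 mm². φR_n = 0.90 × 350 × 2288 = 720.7 kN.
Block shear: shear path 2×[40+1×53] = 2×93 mm, A_gv = 2976, A_nv = 2×(93 − 1.5×20)×16 = 2016 mm²; tension across gage: (50 − 1×20)×16 = 480 mm². R_n = min(0.6×450×2016, 0.6×350×2976) + 1.0×450×480 = min(544.32, 624.96) + 216 = 760.32 kN. φR_n = 0.75 × 760.32 = 570.2 kN.
Tension rupture (net): A_n = (143 − 2×20)×16 = 1648 mm² (U = 1.0, A_e = A_n). φR_n = 0.75 × 450 × 1648 = 556.2 kN.
Governing: min(349.2, 816.5, 720.7, 570.2, 556.2) = 349.2 kN → bolt shear.

349.2 kN (bolt shear governs)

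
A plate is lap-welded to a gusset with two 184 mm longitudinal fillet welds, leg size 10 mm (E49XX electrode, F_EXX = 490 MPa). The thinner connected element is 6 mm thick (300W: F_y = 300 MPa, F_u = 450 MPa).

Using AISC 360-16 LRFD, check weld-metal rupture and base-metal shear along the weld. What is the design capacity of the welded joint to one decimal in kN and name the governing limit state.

397.4 kN (base-metal shear governs)

Weld metal: throat = 0.707×10 = 7.07 mm, L = 2×184 = 368 mm. φR_n = 0.75 × 0.6 × 490 × 7.07 × 368 = 573.7 kN.
Base metal shear (6 mm plate): yield φR_n = 1.0×0.6×300×6×368 = 397.4 kN; rupture φR_n = 0.75×0.6×450×6×368 = 447.1 kN; take 397.4 kN (yield).
Governing: min(573.7, 397.4) = 397.4 kN → base-metal shear.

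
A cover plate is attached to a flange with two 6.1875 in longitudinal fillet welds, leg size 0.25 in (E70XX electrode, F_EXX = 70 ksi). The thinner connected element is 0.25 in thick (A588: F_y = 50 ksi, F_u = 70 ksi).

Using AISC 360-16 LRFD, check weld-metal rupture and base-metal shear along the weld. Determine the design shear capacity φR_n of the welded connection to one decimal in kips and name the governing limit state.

Weld metal: throat = 0.707×0.25 = 0.17675 in, L = 2×6.1875 = 12.375 in. φR_n = 0.75 × 0.6 × 70 × 0.17675 × 12.375 = 68.9 kips.
Base metal shear (0.25 in plate): yield φR_n = 1.0×0.6×50×0.25×12.375 = 92.8 kips; rupture φR_n = 0.75×0.6×70×0.25×12.375 = 97.5 kips; take 92.8 kips (yield).
Governing: min(68.9, 92.8) = 68.9 kips → weld metal.

68.9 kips (weld metal governs)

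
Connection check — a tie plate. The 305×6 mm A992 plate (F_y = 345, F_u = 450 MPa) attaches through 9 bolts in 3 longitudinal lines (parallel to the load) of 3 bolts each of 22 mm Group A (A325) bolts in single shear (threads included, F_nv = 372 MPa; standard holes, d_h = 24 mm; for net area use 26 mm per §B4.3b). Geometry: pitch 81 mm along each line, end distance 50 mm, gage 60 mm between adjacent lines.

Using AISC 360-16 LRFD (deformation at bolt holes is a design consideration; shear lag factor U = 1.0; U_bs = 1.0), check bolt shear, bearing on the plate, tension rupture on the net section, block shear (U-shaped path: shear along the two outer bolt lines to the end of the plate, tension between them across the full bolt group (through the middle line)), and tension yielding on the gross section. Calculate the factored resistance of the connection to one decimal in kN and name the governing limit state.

Bolt shear: A_b = π(22)²/4 = 380.13 mm². φR_n = 0.75 × 372 × 380.13 × 9 × 1 = 954.5 kN.
Bearing (6 mm plate, F_u = 450 MPa): end bolts L_c = 50 − 24/2 = 38, R_n = min(1.2×38×6×450, 2.4×22×6×450) = 123.12 kN/bolt; interior L_c = 81 − 24 = 57, R_n = 142.56 kN/bolt. φR_n = 0.75 × (3×123.12 + 6×142.56) = 918.5 kN.
Tension rupture (net): A_n = (305 − 3×26)×6 = 1362 mm² (U = 1.0, A_e = A_n). φR_n = 0.75 × 450 × 1362 = 459.7 kN.
Block shear: shear path 2×[50+2×81] = 2×212 mm, A_gv = 2544, A_nv = 2×(212 − 2.5×26)×6 = 1764 mm²; tension across gage: (120 − 2×26)×6 = 408 mm². R_n = min(0.6×450×1764, 0.6×345×2544) + 1.0×450×408 = min(476.28, 526.61) + 183.6 = 659.88 kN. φR_n = 0.75 × 659.88 = 494.9 kN.
Tension yield (gross): A_g = 305×6 = 1830 mm². φR_n = 0.90 × 345 × 1830 = 568.2 kN.
Governing: min(954.5, 918.5, 459.7, 494.9, 568.2) = 459.7 kN → net-section rupture.

459.7 kN (net-section rupture governs)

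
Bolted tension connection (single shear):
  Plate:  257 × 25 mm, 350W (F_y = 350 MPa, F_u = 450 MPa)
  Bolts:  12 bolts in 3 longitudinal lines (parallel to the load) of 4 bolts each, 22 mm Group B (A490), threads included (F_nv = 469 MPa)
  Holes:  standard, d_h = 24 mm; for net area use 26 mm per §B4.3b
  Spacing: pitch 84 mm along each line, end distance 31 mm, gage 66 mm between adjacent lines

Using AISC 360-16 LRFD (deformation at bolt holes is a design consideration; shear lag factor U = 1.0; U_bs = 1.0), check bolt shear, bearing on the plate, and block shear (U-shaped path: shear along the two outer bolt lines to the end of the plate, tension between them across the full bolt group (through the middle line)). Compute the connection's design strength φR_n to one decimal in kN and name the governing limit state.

1604.5 kN (bolt shear governs)

Bolt shear: A_b = π(22)²/4 = 380.13 mm². φR_n = 0.75 × 469 × 380.13 × 12 × 1 = 1604.5 kN.
Bearing (25 mm plate, F_u = 450 MPa): end bolts L_c = 31 − 24/2 = 19, R_n = min(1.2×19×25×450, 2.4×22×25×450) = 256.5 kN/bolt; interior L_c = 84 − 24 = 60, R_n = 594 kN/bolt. φR_n = 0.75 × (3×256.5 + 9×594) = 4586.6 kN.
Block shear: shear path 2×[31+3×84] = 2×283 mm, A_gv = 14150, A_nv = 2×(283 − 3.5×26)×25 = 9600 mm²; tension across gage: (132 − 2×26)×25 = 2000 mm². R_n = min(0.6×450×9600, 0.6×350×14150) + 1.0×450×2000 = min(2592, 2971.5) + 900 = 3492 kN. φR_n = 0.75 × 3492 = 2619.0 kN.
Governing: min(1604.5, 4586.6, 2619.0) = 1604.5 kN → bolt shear.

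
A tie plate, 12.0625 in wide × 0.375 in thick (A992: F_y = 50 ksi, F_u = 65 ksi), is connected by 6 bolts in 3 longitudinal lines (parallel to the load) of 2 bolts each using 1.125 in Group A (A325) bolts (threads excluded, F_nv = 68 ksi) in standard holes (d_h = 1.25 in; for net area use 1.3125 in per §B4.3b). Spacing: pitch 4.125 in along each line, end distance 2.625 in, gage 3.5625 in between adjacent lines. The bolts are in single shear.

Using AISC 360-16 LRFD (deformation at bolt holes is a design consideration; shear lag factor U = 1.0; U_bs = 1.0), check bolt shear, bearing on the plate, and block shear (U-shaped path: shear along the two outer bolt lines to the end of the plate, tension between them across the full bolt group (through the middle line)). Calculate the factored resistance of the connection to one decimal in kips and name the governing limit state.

187.2 kips (block shear governs)

Bolt shear: A_b = π(1.125)²/4 = 0.99402 in². φR_n = 0.75 × 68 × 0.99402 × 6 × 1 = 304.2 kips.
Bearing (0.375 in plate, F_u = 65 ksi): end bolts L_c = 2.625 − 1.25/2 = 2, R_n = min(1.2×2×0.375×65, 2.4×1.125×0.375×65) = 58.5 kips/bolt; interior L_c = 4.125 − 1.25 = 2.875, R_n = 65.813 kips/bolt. φR_n = 0.75 × (3×58.5 + 3×65.813) = 279.7 kips.
Block shear: shear path 2×[2.625+1×4.125] = 2×6.75 in, A_gv = 5.0625, A_nv = 2×(6.75 − 1.5×1.3125)×0.375 = 3.5859 in²; tension across gage: (7.125 − 2×1.3125)×0.375 = 1.6875 in². R_n = min(0.6×65×3.5859, 0.6×50×5.0625) + 1.0×65×1.6875 = min(139.85, 151.88) + 109.69 = 249.54 kips. φR_n = 0.75 × 249.54 = 187.2 kips.
Governing: min(304.2, 279.7, 187.2) = 187.2 kips → block shear.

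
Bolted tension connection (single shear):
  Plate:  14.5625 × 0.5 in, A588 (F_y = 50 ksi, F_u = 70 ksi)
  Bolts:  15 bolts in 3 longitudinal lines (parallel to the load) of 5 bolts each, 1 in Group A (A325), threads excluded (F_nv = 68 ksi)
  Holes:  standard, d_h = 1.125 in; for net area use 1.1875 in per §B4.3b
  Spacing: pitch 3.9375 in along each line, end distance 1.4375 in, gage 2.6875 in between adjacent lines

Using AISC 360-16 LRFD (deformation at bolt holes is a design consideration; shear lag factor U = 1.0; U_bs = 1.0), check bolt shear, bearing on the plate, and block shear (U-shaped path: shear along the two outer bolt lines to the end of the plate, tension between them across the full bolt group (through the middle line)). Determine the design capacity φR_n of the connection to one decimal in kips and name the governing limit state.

451.8 kips (block shear governs)

Bolt shear: A_b = π(1)²/4 = 0.7854 in². φR_n = 0.75 × 68 × 0.7854 × 15 × 1 = 600.8 kips.
Bearing (0.5 in plate, F_u = 70 ksi): end bolts L_c = 1.4375 − 1.125/2 = 0.875, R_n = min(1.2×0.875×0.5×70, 2.4×1×0.5×70) = 36.75 kips/bolt; interior L_c = 3.9375 − 1.125 = 2.8125, R_n = 84 kips/bolt. φR_n = 0.75 × (3×36.75 + 12×84) = 838.7 kips.
Block shear: shear path 2×[1.4375+4×3.9375] = 2×17.1875 in, A_gv = 17.188, A_nv = 2×(17.1875 − 4.5×1.1875)×0.5 = 11.844 in²; tension across gage: (5.375 − 2×1.1875)×0.5 = 1.5 in². R_n = min(0.6×70×11.844, 0.6×50×17.188) + 1.0×70×1.5 = min(497.45, 515.64) + 105 = 602.45 kips. φR_n = 0.75 × 602.45 = 451.8 kips.
Governing: min(600.8, 838.7, 451.8) = 451.8 kips → block shear.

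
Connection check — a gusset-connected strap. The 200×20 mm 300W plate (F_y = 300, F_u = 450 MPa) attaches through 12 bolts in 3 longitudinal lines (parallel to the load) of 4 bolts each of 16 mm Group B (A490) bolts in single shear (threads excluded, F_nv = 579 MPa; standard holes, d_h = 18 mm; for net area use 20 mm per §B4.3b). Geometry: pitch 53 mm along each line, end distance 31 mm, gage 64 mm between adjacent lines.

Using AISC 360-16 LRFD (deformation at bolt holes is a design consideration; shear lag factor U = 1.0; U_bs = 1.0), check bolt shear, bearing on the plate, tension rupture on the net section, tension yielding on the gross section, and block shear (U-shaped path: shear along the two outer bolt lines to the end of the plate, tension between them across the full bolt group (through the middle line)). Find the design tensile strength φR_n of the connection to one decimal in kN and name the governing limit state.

945.0 kN (net-section rupture governs)

Bolt shear: A_b = π(16)²/4 = 201.06 mm². φR_n = 0.75 × 579 × 201.06 × 12 × 1 = 1047.7 kN.
Bearing (20 mm plate, F_u = 450 MPa): end bolts L_c = 31 − 18/2 = 22, R_n = min(1.2×22×20×450, 2.4×16×20×450) = 237.6 kN/bolt; interior L_c = 53 − 18 = 35, R_n = 345.6 kN/bolt. φR_n = 0.75 × (3×237.6 + 9×345.6) = 2867.4 kN.
Tension rupture (net): A_n = (200 − 3×20)×20 = 2800 mm² (U = 1.0, A_e = A_n). φR_n = 0.75 × 450 × 2800 = 945.0 kN.
Tension yield (gross): A_g = 200×20 = 4000 mm². φR_n = 0.90 × 300 × 4000 = 1080.0 kN.
Block shear: shear path 2×[31+3×53] = 2×190 mm, A_gv = 7600, A_nv = 2×(190 − 3.5×20)×20 = 4800 mm²; tension across gage: (128 − 2×20)×20 = 1760 mm². R_n = min(0.6×450×4800, 0.6×300×7600) + 1.0×450×1760 = min(1296, 1368) + 792 = 2088 kN. φR_n = 0.75 × 2088 = 1566.0 kN.
Governing: min(1047.7, 2867.4, 945.0, 1080.0, 1566.0) = 945.0 kN → net-section rupture.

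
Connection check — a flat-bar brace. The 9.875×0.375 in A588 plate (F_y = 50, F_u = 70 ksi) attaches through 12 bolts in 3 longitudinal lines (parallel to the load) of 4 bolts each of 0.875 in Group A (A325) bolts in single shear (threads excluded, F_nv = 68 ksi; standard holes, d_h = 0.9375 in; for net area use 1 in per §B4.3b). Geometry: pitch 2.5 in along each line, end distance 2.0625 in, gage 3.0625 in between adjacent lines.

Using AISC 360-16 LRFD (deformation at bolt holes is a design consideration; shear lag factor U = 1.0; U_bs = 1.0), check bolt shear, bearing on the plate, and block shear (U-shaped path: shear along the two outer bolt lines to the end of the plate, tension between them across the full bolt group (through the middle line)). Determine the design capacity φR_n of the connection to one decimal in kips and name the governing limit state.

Bolt shear: A_b = π(0.875)²/4 = 0.60132 in². φR_n = 0.75 × 68 × 0.60132 × 12 × 1 = 368.0 kips.
Bearing (0.375 in plate, F_u = 70 ksi): end bolts L_c = 2.0625 − 0.9375/2 = 1.59375, R_n = min(1.2×1.59375×0.375×70, 2.4×0.875×0.375×70) = 50.203 kips/bolt; interior L_c = 2.5 − 0.9375 = 1.5625, R_n = 49.219 kips/bolt. φR_n = 0.75 × (3×50.203 + 9×49.219) = 445.2 kips.
Block shear: shear path 2×[2.0625+3×2.5] = 2×9.5625 in, A_gv = 7.1719, A_nv = 2×(9.5625 − 3.5×1)×0.375 = 4.5469 in²; tension across gage: (6.125 − 2×1)×0.375 = 1.5469 in². R_n = min(0.6×70×4.5469, 0.6×50×7.1719) + 1.0×70×1.5469 = min(190.97, 215.16) + 108.28 = 299.25 kips. φR_n = 0.75 × 299.25 = 224.4 kips.
Governing: min(368.0, 445.2, 224.4) = 224.4 kips → block shear.

224.4 kips (block shear governs)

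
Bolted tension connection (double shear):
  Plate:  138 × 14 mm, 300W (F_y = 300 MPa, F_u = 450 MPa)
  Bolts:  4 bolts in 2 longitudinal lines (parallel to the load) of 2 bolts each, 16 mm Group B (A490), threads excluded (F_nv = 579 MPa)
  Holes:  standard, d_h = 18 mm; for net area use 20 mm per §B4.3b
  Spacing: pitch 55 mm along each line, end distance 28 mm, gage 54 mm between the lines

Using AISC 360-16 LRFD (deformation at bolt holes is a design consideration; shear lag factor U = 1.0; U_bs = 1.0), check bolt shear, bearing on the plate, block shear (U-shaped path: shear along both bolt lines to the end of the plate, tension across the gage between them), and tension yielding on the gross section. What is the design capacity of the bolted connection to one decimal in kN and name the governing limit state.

461.2 kN (block shear governs)

Bolt shear: A_b = π(16)²/4 = 201.06 mm². φR_n = 0.75 × 579 × 201.06 × 4 × 2 = 698.5 kN.
Bearing (14 mm plate, F_u = 450 MPa): end bolts L_c = 28 − 18/2 = 19, R_n = min(1.2×19×14×450, 2.4×16×14×450) = 143.64 kN/bolt; interior L_c = 55 − 18 = 37, R_n = 241.92 kN/bolt. φR_n = 0.75 × (2×143.64 + 2×241.92) = 578.3 kN.
Block shear: shear path 2×[28+1×55] = 2×83 mm, A_gv = 2324, A_nv = 2×(83 − 1.5×20)×14 = 1484 mm²; tension across gage: (54 − 1×20)×14 = 476 mm². R_n = min(0.6×450×1484, 0.6×300×2324) + 1.0×450×476 = min(400.68, 418.32) + 214.2 = 614.88 kN. φR_n = 0.75 × 614.88 = 461.2 kN.
Tension yield (gross): A_g = 138×14 = 1932 mm². φR_n = 0.90 × 300 × 1932 = 521.6 kN.
Governing: min(698.5, 578.3, 461.2, 521.6) = 461.2 kN → block shear.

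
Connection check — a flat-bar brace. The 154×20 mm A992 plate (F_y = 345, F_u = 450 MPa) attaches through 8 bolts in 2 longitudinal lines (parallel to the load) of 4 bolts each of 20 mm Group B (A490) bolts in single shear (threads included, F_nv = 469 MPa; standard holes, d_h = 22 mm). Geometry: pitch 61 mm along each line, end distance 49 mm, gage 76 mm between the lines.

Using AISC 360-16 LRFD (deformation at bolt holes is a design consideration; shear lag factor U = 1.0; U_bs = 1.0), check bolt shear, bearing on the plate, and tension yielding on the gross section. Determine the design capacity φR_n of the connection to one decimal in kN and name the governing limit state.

884.0 kN (bolt shear governs)

Bolt shear: A_b = π(20)²/4 = 314.16 mm². φR_n = 0.75 × 469 × 314.16 × 8 × 1 = 884.0 kN.
Bearing (20 mm plate, F_u = 450 MPa): end bolts L_c = 49 − 22/2 = 38, R_n = min(1.2×38×20×450, 2.4×20×20×450) = 410.4 kN/bolt; interior L_c = 61 − 22 = 39, R_n = 421.2 kN/bolt. φR_n = 0.75 × (2×410.4 + 6×421.2) = 2511.0 kN.
Tension yield (gross): A_g = 154×20 = 3080 mm². φR_n = 0.90 × 345 × 3080 = 956.3 kN.
Governing: min(884.0, 2511.0, 956.3) = 884.0 kN → bolt shear.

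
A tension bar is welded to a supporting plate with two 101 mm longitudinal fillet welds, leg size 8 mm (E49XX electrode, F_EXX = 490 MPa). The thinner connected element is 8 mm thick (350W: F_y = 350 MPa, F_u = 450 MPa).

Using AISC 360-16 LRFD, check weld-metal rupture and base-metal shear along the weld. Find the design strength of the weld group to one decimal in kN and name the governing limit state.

Weld metal: throat = 0.707×8 = 5.656 mm, L = 2×101 = 202 mm. φR_n = 0.75 × 0.6 × 490 × 5.656 × 202 = 251.9 kN.
Base metal shear (8 mm plate): yield φR_n = 1.0×0.6×350×8×202 = 339.4 kN; rupture φR_n = 0.75×0.6×450×8×202 = 327.2 kN; take 327.2 kN (rupture).
Governing: min(251.9, 327.2) = 251.9 kN → weld metal.

251.9 kN (weld metal governs)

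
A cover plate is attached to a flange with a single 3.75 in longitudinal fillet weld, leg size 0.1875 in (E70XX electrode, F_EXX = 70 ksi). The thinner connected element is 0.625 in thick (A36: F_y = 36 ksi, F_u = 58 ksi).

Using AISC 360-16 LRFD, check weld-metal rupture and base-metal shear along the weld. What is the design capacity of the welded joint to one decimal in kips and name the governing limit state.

15.7 kips (weld metal governs)

Weld metal: throat = 0.707×0.1875 = 0.13256 in, L = 3.75 in. φR_n = 0.75 × 0.6 × 70 × 0.13256 × 3.75 = 15.7 kips.
Base metal shear (0.625 in plate): yield φR_n = 1.0×0.6×36×0.625×3.75 = 50.6 kips; rupture φR_n = 0.75×0.6×58×0.625×3.75 = 61.2 kips; take 50.6 kips (yield).
Governing: min(15.7, 50.6) = 15.7 kips → weld metal.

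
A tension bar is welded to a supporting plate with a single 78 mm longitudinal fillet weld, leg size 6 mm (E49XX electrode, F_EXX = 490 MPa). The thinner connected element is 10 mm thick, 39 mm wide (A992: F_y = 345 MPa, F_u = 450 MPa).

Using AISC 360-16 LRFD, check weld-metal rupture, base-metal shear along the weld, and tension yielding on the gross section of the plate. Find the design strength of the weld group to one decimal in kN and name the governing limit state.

Weld metal: throat = 0.707×6 = 4.242 mm, L = 78 mm. φR_n = 0.75 × 0.6 × 490 × 4.242 × 78 = 73.0 kN.
Base metal shear (10 mm plate): yield φR_n = 1.0×0.6×345×10×78 = 161.5 kN; rupture φR_n = 0.75×0.6×450×10×78 = 158.0 kN; take 158.0 kN (rupture).
Tension yield (gross): A_g = 39×10 = 390 mm². φR_n = 0.90 × 345 × 390 = 121.1 kN.
Governing: min(73.0, 158.0, 121.1) = 73.0 kN → weld metal.

73.0 kN (weld metal governs)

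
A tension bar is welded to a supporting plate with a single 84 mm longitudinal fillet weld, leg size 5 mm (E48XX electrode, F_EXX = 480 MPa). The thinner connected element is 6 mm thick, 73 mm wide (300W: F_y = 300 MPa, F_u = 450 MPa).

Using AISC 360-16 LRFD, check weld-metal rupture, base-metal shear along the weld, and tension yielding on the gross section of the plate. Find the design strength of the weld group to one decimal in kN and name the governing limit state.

Weld metal: throat = 0.707×5 = 3.535 mm, L = 84 mm. φR_n = 0.75 × 0.6 × 480 × 3.535 × 84 = 64.1 kN.
Base metal shear (6 mm plate): yield φR_n = 1.0×0.6×300×6×84 = 90.7 kN; rupture φR_n = 0.75×0.6×450×6×84 = 102.1 kN; take 90.7 kN (yield).
Tension yield (gross): A_g = 73×6 = 438 mm². φR_n = 0.90 × 300 × 438 = 118.3 kN.
Governing: min(64.1, 90.7, 118.3) = 64.1 kN → weld metal.

64.1 kN (weld metal governs)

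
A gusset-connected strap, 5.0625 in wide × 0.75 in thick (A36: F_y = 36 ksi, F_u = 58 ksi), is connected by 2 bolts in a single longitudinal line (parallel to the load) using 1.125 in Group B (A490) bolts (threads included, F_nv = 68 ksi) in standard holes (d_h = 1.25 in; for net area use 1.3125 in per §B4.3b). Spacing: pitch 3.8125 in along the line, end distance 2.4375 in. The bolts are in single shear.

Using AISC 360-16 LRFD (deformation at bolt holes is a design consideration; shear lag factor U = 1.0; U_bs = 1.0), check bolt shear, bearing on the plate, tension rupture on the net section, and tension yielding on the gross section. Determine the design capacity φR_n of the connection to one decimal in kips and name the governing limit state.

Bolt shear: A_b = π(1.125)²/4 = 0.99402 in². φR_n = 0.75 × 68 × 0.99402 × 2 × 1 = 101.4 kips.
Bearing (0.75 in plate, F_u = 58 ksi): end bolts L_c = 2.4375 − 1.25/2 = 1.8125, R_n = min(1.2×1.8125×0.75×58, 2.4×1.125×0.75×58) = 94.613 kips/bolt; interior L_c = 3.8125 − 1.25 = 2.5625, R_n = 117.45 kips/bolt. φR_n = 0.75 × (1×94.613 + 1×117.45) = 159.0 kips.
Tension rupture (net): A_n = (5.0625 − 1×1.3125)×0.75 = 2.8125 in² (U = 1.0, A_e = A_n). φR_n = 0.75 × 58 × 2.8125 = 122.3 kips.
Tension yield (gross): A_g = 5.0625×0.75 = 3.7969 in². φR_n = 0.90 × 36 × 3.7969 = 123.0 kips.
Governing: min(101.4, 159.0, 122.3, 123.0) = 101.4 kips → bolt shear.

101.4 kips (bolt shear governs)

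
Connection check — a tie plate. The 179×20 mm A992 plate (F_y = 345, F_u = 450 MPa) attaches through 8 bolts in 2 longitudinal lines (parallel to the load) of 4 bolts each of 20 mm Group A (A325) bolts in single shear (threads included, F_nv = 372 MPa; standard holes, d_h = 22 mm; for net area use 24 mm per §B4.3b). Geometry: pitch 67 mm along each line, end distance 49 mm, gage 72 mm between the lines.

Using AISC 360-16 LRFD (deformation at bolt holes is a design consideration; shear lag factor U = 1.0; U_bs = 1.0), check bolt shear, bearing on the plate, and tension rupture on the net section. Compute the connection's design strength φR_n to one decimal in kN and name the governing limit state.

701.2 kN (bolt shear governs)

Bolt shear: A_b = π(20)²/4 = 314.16 mm². φR_n = 0.75 × 372 × 314.16 × 8 × 1 = 701.2 kN.
Bearing (20 mm plate, F_u = 450 MPa): end bolts L_c = 49 − 22/2 = 38, R_n = min(1.2×38×20×450, 2.4×20×20×450) = 410.4 kN/bolt; interior L_c = 67 − 22 = 45, R_n = 432 kN/bolt. φR_n = 0.75 × (2×410.4 + 6×432) = 2559.6 kN.
Tension rupture (net): A_n = (179 − 2×24)×20 = 2620 mm² (U = 1.0, A_e = A_n). φR_n = 0.75 × 450 × 2620 = 884.3 kN.
Governing: min(701.2, 2559.6, 884.3) = 701.2 kN → bolt shear.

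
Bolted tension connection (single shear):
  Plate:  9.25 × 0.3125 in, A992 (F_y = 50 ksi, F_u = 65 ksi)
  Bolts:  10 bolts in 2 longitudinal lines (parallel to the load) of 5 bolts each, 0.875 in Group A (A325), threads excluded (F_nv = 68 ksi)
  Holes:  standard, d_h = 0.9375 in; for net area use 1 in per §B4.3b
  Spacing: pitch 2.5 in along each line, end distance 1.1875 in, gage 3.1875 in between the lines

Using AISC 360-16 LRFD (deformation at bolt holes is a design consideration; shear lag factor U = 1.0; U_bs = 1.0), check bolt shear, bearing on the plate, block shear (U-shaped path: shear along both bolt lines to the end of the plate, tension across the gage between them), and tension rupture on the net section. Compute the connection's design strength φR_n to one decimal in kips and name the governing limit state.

110.4 kips (net-section rupture governs)

Bolt shear: A_b = π(0.875)²/4 = 0.60132 in². φR_n = 0.75 × 68 × 0.60132 × 10 × 1 = 306.7 kips.
Bearing (0.3125 in plate, F_u = 65 ksi): end bolts L_c = 1.1875 − 0.9375/2 = 0.71875, R_n = min(1.2×0.71875×0.3125×65, 2.4×0.875×0.3125×65) = 17.52 kips/bolt; interior L_c = 2.5 − 0.9375 = 1.5625, R_n = 38.086 kips/bolt. φR_n = 0.75 × (2×17.52 + 8×38.086) = 254.8 kips.
Block shear: shear path 2×[1.1875+4×2.5] = 2×11.1875 in, A_gv = 6.9922, A_nv = 2×(11.1875 − 4.5×1)×0.3125 = 4.1797 in²; tension across gage: (3.1875 − 1×1)×0.3125 = 0.68359 in². R_n = min(0.6×65×4.1797, 0.6×50×6.9922) + 1.0×65×0.68359 = min(163.01, 209.77) + 44.433 = 207.44 kips. φR_n = 0.75 × 207.44 = 155.6 kips.
Tension rupture (net): A_n = (9.25 − 2×1)×0.3125 = 2.2656 in² (U = 1.0, A_e = A_n). φR_n = 0.75 × 65 × 2.2656 = 110.4 kips.
Governing: min(306.7, 254.8, 155.6, 110.4) = 110.4 kips → net-section rupture.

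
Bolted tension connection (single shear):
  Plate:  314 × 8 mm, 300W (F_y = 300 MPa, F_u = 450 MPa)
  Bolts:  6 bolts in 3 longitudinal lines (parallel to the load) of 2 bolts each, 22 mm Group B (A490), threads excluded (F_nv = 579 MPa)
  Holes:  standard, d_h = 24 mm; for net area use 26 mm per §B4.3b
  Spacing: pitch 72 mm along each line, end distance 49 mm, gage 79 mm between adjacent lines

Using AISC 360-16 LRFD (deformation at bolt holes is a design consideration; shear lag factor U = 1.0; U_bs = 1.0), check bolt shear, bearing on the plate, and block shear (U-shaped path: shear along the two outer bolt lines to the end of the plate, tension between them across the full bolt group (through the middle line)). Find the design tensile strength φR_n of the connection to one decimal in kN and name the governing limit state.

Bolt shear: A_b = π(22)²/4 = 380.13 mm². φR_n = 0.75 × 579 × 380.13 × 6 × 1 = 990.4 kN.
Bearing (8 mm plate, F_u = 450 MPa): end bolts L_c = 49 − 24/2 = 37, R_n = min(1.2×37×8×450, 2.4×22×8×450) = 159.84 kN/bolt; interior L_c = 72 − 24 = 48, R_n = 190.08 kN/bolt. φR_n = 0.75 × (3×159.84 + 3×190.08) = 787.3 kN.
Block shear: shear path 2×[49+1×72] = 2×121 mm, A_gv = 1936, A_nv = 2×(121 − 1.5×26)×8 = 1312 mm²; tension across gage: (158 − 2×26)×8 = 848 mm². R_n = min(0.6×450×1312, 0.6×300×1936) + 1.0×450×848 = min(354.24, 348.48) + 381.6 = 730.08 kN. φR_n = 0.75 × 730.08 = 547.6 kN.
Governing: min(990.4, 787.3, 547.6) = 547.6 kN → block shear.

547.6 kN (block shear governs)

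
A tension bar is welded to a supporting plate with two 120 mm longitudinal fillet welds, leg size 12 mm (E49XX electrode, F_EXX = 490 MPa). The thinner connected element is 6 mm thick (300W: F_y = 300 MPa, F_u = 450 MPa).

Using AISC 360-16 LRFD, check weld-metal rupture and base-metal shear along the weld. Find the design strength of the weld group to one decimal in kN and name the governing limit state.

259.2 kN (base-metal shear governs)

Weld metal: throat = 0.707×12 = 8.484 mm, L = 2×120 = 240 mm. φR_n = 0.75 × 0.6 × 490 × 8.484 × 240 = 449.0 kN.
Base metal shear (6 mm plate): yield φR_n = 1.0×0.6×300×6×240 = 259.2 kN; rupture φR_n = 0.75×0.6×450×6×240 = 291.6 kN; take 259.2 kN (yield).
Governing: min(449.0, 259.2) = 259.2 kN → base-metal shear.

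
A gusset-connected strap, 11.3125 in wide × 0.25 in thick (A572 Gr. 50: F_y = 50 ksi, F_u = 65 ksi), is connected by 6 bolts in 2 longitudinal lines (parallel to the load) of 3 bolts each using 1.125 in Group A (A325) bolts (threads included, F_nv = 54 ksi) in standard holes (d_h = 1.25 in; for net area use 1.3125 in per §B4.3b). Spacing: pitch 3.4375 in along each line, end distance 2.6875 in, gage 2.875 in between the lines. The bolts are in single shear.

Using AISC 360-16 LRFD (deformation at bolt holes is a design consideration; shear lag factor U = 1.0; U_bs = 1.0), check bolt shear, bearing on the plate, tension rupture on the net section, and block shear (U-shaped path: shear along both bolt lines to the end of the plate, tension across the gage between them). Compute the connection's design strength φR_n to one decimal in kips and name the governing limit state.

105.9 kips (net-section rupture governs)

Bolt shear: A_b = π(1.125)²/4 = 0.99402 in². φR_n = 0.75 × 54 × 0.99402 × 6 × 1 = 241.5 kips.
Bearing (0.25 in plate, F_u = 65 ksi): end bolts L_c = 2.6875 − 1.25/2 = 2.0625, R_n = min(1.2×2.0625×0.25×65, 2.4×1.125×0.25×65) = 40.219 kips/bolt; interior L_c = 3.4375 − 1.25 = 2.1875, R_n = 42.656 kips/bolt. φR_n = 0.75 × (2×40.219 + 4×42.656) = 188.3 kips.
Tension rupture (net): A_n = (11.3125 − 2×1.3125)×0.25 = 2.1719 in² (U = 1.0, A_e = A_n). φR_n = 0.75 × 65 × 2.1719 = 105.9 kips.
Block shear: shear path 2×[2.6875+2×3.4375] = 2×9.5625 in, A_gv = 4.7813, A_nv = 2×(9.5625 − 2.5×1.3125)×0.25 = 3.1406 in²; tension across gage: (2.875 − 1×1.3125)×0.25 = 0.39063 in². R_n = min(0.6×65×3.1406, 0.6×50×4.7813) + 1.0×65×0.39063 = min(122.48, 143.44) + 25.391 = 147.87 kips. φR_n = 0.75 × 147.87 = 110.9 kips.
Governing: min(241.5, 188.3, 105.9, 110.9) = 105.9 kips → net-section rupture.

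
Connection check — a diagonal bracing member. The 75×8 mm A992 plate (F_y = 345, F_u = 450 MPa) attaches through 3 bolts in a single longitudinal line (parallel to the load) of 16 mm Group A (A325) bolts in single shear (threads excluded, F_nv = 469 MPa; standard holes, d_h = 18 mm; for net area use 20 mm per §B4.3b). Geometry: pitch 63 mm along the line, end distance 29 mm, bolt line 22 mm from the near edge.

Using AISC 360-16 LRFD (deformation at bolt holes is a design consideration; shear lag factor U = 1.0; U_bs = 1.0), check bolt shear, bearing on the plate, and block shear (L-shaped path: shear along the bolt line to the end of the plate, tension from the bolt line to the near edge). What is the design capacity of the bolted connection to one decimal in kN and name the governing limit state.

Bolt shear: A_b = π(16)²/4 = 201.06 mm². φR_n = 0.75 × 469 × 201.06 × 3 × 1 = 212.2 kN.
Bearing (8 mm plate, F_u = 450 MPa): end bolts L_c = 29 − 18/2 = 20, R_n = min(1.2×20×8×450, 2.4×16×8×450) = 86.4 kN/bolt; interior L_c = 63 − 18 = 45, R_n = 138.24 kN/bolt. φR_n = 0.75 × (1×86.4 + 2×138.24) = 272.2 kN.
Block shear: shear path 1×[29+2×63] = 1×155 mm, A_gv = 1240, A_nv = 1×(155 − 2.5×20)×8 = 840 mm²; tension to near edge: (22 − 0.5×20)×8 = 96 mm². R_n = min(0.6×450×840, 0.6×345×1240) + 1.0×450×96 = min(226.8, 256.68) + 43.2 = 270 kN. φR_n = 0.75 × 270 = 202.5 kN.
Governing: min(212.2, 272.2, 202.5) = 202.5 kN → block shear.

202.5 kN (block shear governs)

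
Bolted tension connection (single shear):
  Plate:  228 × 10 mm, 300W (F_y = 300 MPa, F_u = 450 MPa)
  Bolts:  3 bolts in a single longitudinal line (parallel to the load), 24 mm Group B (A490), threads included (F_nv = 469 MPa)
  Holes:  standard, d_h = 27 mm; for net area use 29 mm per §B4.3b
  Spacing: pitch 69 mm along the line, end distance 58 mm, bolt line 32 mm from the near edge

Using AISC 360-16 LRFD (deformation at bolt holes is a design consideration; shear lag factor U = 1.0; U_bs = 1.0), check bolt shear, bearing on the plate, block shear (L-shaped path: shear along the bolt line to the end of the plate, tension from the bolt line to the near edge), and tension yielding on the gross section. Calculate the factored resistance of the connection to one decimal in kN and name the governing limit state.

309.2 kN (block shear governs)

Bolt shear: A_b = π(24)²/4 = 452.39 mm². φR_n = 0.75 × 469 × 452.39 × 3 × 1 = 477.4 kN.
Bearing (10 mm plate, F_u = 450 MPa): end bolts L_c = 58 − 27/2 = 44.5, R_n = min(1.2×44.5×10×450, 2.4×24×10×450) = 240.3 kN/bolt; interior L_c = 69 − 27 = 42, R_n = 226.8 kN/bolt. φR_n = 0.75 × (1×240.3 + 2×226.8) = 520.4 kN.
Block shear: shear path 1×[58+2×69] = 1×196 mm, A_gv = 1960, A_nv = 1×(196 − 2.5×29)×10 = 1235 mm²; tension to near edge: (32 − 0.5×29)×10 = 175 mm². R_n = min(0.6×450×1235, 0.6×300×1960) + 1.0×450×175 = min(333.45, 352.8) + 78.75 = 412.2 kN. φR_n = 0.75 × 412.2 = 309.2 kN.
Tension yield (gross): A_g = 228×10 = 2280 mm². φR_n = 0.90 × 300 × 2280 = 615.6 kN.
Governing: min(477.4, 520.4, 309.2, 615.6) = 309.2 kN → block shear.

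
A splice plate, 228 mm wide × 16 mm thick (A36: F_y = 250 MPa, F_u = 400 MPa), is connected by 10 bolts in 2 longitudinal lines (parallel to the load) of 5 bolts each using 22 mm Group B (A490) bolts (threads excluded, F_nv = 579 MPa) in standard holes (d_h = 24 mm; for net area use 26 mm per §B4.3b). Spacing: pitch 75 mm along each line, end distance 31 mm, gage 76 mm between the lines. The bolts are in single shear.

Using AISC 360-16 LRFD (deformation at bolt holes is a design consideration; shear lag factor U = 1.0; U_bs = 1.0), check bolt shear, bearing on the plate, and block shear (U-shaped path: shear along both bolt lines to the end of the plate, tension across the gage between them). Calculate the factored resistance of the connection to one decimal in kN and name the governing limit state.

Bolt shear: A_b = π(22)²/4 = 380.13 mm². φR_n = 0.75 × 579 × 380.13 × 10 × 1 = 1650.7 kN.
Bearing (16 mm plate, F_u = 400 MPa): end bolts L_c = 31 − 24/2 = 19, R_n = min(1.2×19×16×400, 2.4×22×16×400) = 145.92 kN/bolt; interior L_c = 75 − 24 = 51, R_n = 337.92 kN/bolt. φR_n = 0.75 × (2×145.92 + 8×337.92) = 2246.4 kN.
Block shear: shear path 2×[31+4×75] = 2×331 mm, A_gv = 10592, A_nv = 2×(331 − 4.5×26)×16 = 6848 mm²; tension across gage: (76 − 1×26)×16 = 800 mm². R_n = min(0.6×400×6848, 0.6×250×10592) + 1.0×400×800 = min(1643.5, 1588.8) + 320 = 1908.8 kN. φR_n = 0.75 × 1908.8 = 1431.6 kN.
Governing: min(1650.7, 2246.4, 1431.6) = 1431.6 kN → block shear.

1431.6 kN (block shear governs)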